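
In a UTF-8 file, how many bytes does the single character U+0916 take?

U+0916 = 0x916. UTF-8 uses 1 byte below 0x80, 2 below 0x800, 3 below 0x10000, 4 up to 0x10FFFF. 0x916 is in U+0800–U+FFFF → 3 bytes.

3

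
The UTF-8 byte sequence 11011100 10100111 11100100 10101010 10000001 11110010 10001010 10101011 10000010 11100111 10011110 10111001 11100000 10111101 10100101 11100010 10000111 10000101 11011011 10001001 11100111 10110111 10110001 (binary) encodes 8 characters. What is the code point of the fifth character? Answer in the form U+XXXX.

U+0F65

Offset 0: leading byte 0xDC = 11011100 → 2-byte char #1 = DC A7.
Offset 2: leading byte 0xE4 = 11100100 → 3-byte char #2 = E4 AA 81.
Offset 5: leading byte 0xF2 = 11110010 → 4-byte char #3 = F2 8A AB 82.
Offset 9: leading byte 0xE7 = 11100111 → 3-byte char #4 = E7 9E B9.
Offset 12: leading byte 0xE0 = 11100000 → 3-byte char #5 = E0 BD A5.
Leading byte 0xE0 = 11100000 matches 1110xxxx → 3-byte sequence.
Byte 1: 0xE0 = 11100000, payload 0000 (4 bits).
Byte 2: 0xBD = 10111101 (10xxxxxx ✓), payload 111101.
Byte 3: 0xA5 = 10100101 (10xxxxxx ✓), payload 100101.
Concatenate: 0000111101100101 = 0xF65 (16 bits → U+0F65).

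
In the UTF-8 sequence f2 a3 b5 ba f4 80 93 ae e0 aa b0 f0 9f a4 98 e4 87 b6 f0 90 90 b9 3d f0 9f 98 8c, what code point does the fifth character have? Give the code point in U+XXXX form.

Offset 0: leading byte 0xF2 = 11110010 → 4-byte char #1 = F2 A3 B5 BA.
Offset 4: leading byte 0xF4 = 11110100 → 4-byte char #2 = F4 80 93 AE.
Offset 8: leading byte 0xE0 = 11100000 → 3-byte char #3 = E0 AA B0.
Offset 11: leading byte 0xF0 = 11110000 → 4-byte char #4 = F0 9F A4 98.
Offset 15: leading byte 0xE4 = 11100100 → 3-byte char #5 = E4 87 B6.
Leading byte 0xE4 = 11100100 matches 1110xxxx → 3-byte sequence.
Byte 1: 0xE4 = 11100100, payload 0100 (4 bits).
Byte 2: 0x87 = 10000111 (10xxxxxx ✓), payload 000111.
Byte 3: 0xB6 = 10110110 (10xxxxxx ✓), payload 110110.
Concatenate: 0100000111110110 = 0x41F6 (16 bits → U+41F6).

U+41F6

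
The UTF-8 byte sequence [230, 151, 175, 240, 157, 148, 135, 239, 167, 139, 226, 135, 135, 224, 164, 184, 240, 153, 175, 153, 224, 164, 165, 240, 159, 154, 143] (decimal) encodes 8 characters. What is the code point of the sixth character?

U+19BD9

Offset 0: leading byte 0xE6 = 11100110 → 3-byte char #1 = E6 97 AF.
Offset 3: leading byte 0xF0 = 11110000 → 4-byte char #2 = F0 9D 94 87.
Offset 7: leading byte 0xEF = 11101111 → 3-byte char #3 = EF A7 8B.
Offset 10: leading byte 0xE2 = 11100010 → 3-byte char #4 = E2 87 87.
Offset 13: leading byte 0xE0 = 11100000 → 3-byte char #5 = E0 A4 B8.
Offset 16: leading byte 0xF0 = 11110000 → 4-byte char #6 = F0 99 AF 99.
Leading byte 0xF0 = 11110000 matches 11110xxx → 4-byte sequence.
Byte 1: 0xF0 = 11110000, payload 000 (3 bits).
Byte 2: 0x99 = 10011001 (10xxxxxx ✓), payload 011001.
Byte 3: 0xAF = 10101111 (10xxxxxx ✓), payload 101111.
Byte 4: 0x99 = 10011001 (10xxxxxx ✓), payload 011001.
Concatenate: 000011001101111011001 = 0x19BD9 (21 bits → U+19BD9).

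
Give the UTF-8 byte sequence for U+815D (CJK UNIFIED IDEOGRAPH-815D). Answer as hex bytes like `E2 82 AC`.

E8 85 9D

U+815D = 0x815D = 33117 decimal. In range U+0800–U+FFFF → 3-byte form: 1110xxxx 10xxxxxx 10xxxxxx.
Binary (16 bits): 1000000101011101.
Split 4+6+6: 1000 | 000101 | 011101.
Byte 1: 11101000 = 0xE8.
Byte 2: 10000101 = 0x85.
Byte 3: 10011101 = 0x9D.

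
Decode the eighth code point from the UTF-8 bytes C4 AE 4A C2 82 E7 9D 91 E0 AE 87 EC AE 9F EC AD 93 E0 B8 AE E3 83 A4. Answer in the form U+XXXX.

U+0E2E

Offset 0: leading byte 0xC4 = 11000100 → 2-byte char #1 = C4 AE.
Offset 2: leading byte 0x4A = 01001010 → 1-byte char #2 = 4A.
Offset 3: leading byte 0xC2 = 11000010 → 2-byte char #3 = C2 82.
Offset 5: leading byte 0xE7 = 11100111 → 3-byte char #4 = E7 9D 91.
Offset 8: leading byte 0xE0 = 11100000 → 3-byte char #5 = E0 AE 87.
Offset 11: leading byte 0xEC = 11101100 → 3-byte char #6 = EC AE 9F.
Offset 14: leading byte 0xEC = 11101100 → 3-byte char #7 = EC AD 93.
Offset 17: leading byte 0xE0 = 11100000 → 3-byte char #8 = E0 B8 AE.
Leading byte 0xE0 = 11100000 matches 1110xxxx → 3-byte sequence.
Byte 1: 0xE0 = 11100000, payload 0000 (4 bits).
Byte 2: 0xB8 = 10111000 (10xxxxxx ✓), payload 111000.
Byte 3: 0xAE = 10101110 (10xxxxxx ✓), payload 101110.
Concatenate: 0000111000101110 = 0xE2E (16 bits → U+0E2E).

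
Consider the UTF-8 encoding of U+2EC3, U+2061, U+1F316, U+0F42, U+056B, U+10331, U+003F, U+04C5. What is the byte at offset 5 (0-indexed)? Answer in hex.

0xA1

U+2EC3 → 3-byte form E2 BB 83 at offsets 0–2.
U+2061 → 3-byte form E2 81 A1 at offsets 3–5.
Offset 5 falls in char 2's range; it's byte 3 of E2 81 A1 = 0xA1.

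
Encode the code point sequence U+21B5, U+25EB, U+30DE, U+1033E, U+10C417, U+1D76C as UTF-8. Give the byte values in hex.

U+21B5: 3-byte form → E2 86 B5.
U+25EB: 3-byte form → E2 97 AB.
U+30DE: 3-byte form → E3 83 9E.
U+1033E: 4-byte form → F0 90 8C BE.
U+10C417: 4-byte form → F4 8C 90 97.
U+1D76C: 4-byte form → F0 9D 9D AC.
Concatenated (21 bytes): E2 86 B5 E2 97 AB E3 83 9E F0 90 8C BE F4 8C 90 97 F0 9D 9D AC.

E2 86 B5 E2 97 AB E3 83 9E F0 90 8C BE F4 8C 90 97 F0 9D 9D AC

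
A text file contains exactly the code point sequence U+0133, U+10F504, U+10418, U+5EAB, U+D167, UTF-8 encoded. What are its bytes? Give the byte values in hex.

U+0133: 2-byte form → C4 B3.
U+10F504: 4-byte form → F4 8F 94 84.
U+10418: 4-byte form → F0 90 90 98.
U+5EAB: 3-byte form → E5 BA AB.
U+D167: 3-byte form → ED 85 A7.
Concatenated (16 bytes): C4 B3 F4 8F 94 84 F0 90 90 98 E5 BA AB ED 85 A7.

C4 B3 F4 8F 94 84 F0 90 90 98 E5 BA AB ED 85 A7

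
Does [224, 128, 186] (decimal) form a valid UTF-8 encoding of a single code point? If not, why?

invalid (overlong encoding)

Leading byte 0xE0 = 11100000 → 3-byte form.
Continuation bytes all match 10xxxxxx. Payload decodes to 0x3A.
But 0x3A < 0x800, the minimum for a 3-byte sequence — this is an overlong encoding.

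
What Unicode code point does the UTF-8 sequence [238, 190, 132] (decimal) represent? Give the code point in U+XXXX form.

U+EF84

Leading byte 0xEE = 11101110 matches 1110xxxx → 3-byte sequence.
Byte 1: 0xEE = 11101110, payload 1110 (4 bits).
Byte 2: 0xBE = 10111110 (10xxxxxx ✓), payload 111110.
Byte 3: 0x84 = 10000100 (10xxxxxx ✓), payload 000100.
Concatenate: 1110111110000100 = 0xEF84 (16 bits → U+EF84).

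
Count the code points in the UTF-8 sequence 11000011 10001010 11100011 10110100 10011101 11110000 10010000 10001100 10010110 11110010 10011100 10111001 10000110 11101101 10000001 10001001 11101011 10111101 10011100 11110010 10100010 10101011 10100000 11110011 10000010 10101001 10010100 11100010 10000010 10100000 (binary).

Byte at offset 0: 0xC3 = 11000011 → 2-byte char (#1). Advance 2.
Byte at offset 2: 0xE3 = 11100011 → 3-byte char (#2). Advance 3.
Byte at offset 5: 0xF0 = 11110000 → 4-byte char (#3). Advance 4.
Byte at offset 9: 0xF2 = 11110010 → 4-byte char (#4). Advance 4.
Byte at offset 13: 0xED = 11101101 → 3-byte char (#5). Advance 3.
Byte at offset 16: 0xEB = 11101011 → 3-byte char (#6). Advance 3.
Byte at offset 19: 0xF2 = 11110010 → 4-byte char (#7). Advance 4.
Byte at offset 23: 0xF3 = 11110011 → 4-byte char (#8). Advance 4.
Byte at offset 27: 0xE2 = 11100010 → 3-byte char (#9). Advance 3.
Reached end at offset 30 after 9 code points.

9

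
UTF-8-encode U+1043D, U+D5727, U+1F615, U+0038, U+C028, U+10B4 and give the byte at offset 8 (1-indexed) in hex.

0xA7

1-indexed offset 8 is 0-indexed offset 7.
U+1043D → 4-byte form F0 90 90 BD at offsets 0–3.
U+D5727 → 4-byte form F3 95 9C A7 at offsets 4–7.
Offset 7 falls in char 2's range; it's byte 4 of F3 95 9C A7 = 0xA7.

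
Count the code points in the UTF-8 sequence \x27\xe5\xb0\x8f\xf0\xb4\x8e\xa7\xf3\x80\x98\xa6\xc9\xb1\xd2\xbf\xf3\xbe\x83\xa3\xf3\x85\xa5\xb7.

8

Byte at offset 0: 0x27 = 00100111 → 1-byte char (#1). Advance 1.
Byte at offset 1: 0xE5 = 11100101 → 3-byte char (#2). Advance 3.
Byte at offset 4: 0xF0 = 11110000 → 4-byte char (#3). Advance 4.
Byte at offset 8: 0xF3 = 11110011 → 4-byte char (#4). Advance 4.
Byte at offset 12: 0xC9 = 11001001 → 2-byte char (#5). Advance 2.
Byte at offset 14: 0xD2 = 11010010 → 2-byte char (#6). Advance 2.
Byte at offset 16: 0xF3 = 11110011 → 4-byte char (#7). Advance 4.
Byte at offset 20: 0xF3 = 11110011 → 4-byte char (#8). Advance 4.
Reached end at offset 24 after 8 code points.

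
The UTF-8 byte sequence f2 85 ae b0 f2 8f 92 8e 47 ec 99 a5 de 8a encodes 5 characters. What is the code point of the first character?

U+85BB0

Offset 0: leading byte 0xF2 = 11110010 → 4-byte char #1 = F2 85 AE B0.
Leading byte 0xF2 = 11110010 matches 11110xxx → 4-byte sequence.
Byte 1: 0xF2 = 11110010, payload 010 (3 bits).
Byte 2: 0x85 = 10000101 (10xxxxxx ✓), payload 000101.
Byte 3: 0xAE = 10101110 (10xxxxxx ✓), payload 101110.
Byte 4: 0xB0 = 10110000 (10xxxxxx ✓), payload 110000.
Concatenate: 010000101101110110000 = 0x85BB0 (21 bits → U+85BB0).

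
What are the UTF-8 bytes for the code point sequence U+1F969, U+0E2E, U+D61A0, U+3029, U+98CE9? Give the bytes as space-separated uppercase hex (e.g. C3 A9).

F0 9F A5 A9 E0 B8 AE F3 96 86 A0 E3 80 A9 F2 98 B3 A9

U+1F969: 4-byte form → F0 9F A5 A9.
U+0E2E: 3-byte form → E0 B8 AE.
U+D61A0: 4-byte form → F3 96 86 A0.
U+3029: 3-byte form → E3 80 A9.
U+98CE9: 4-byte form → F2 98 B3 A9.
Concatenated (18 bytes): F0 9F A5 A9 E0 B8 AE F3 96 86 A0 E3 80 A9 F2 98 B3 A9.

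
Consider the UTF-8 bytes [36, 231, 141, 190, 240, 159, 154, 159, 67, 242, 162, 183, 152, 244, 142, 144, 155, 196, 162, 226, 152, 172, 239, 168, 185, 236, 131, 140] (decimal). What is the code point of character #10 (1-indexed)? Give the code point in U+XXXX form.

Offset 0: leading byte 0x24 = 00100100 → 1-byte char #1 = 24.
Offset 1: leading byte 0xE7 = 11100111 → 3-byte char #2 = E7 8D BE.
Offset 4: leading byte 0xF0 = 11110000 → 4-byte char #3 = F0 9F 9A 9F.
Offset 8: leading byte 0x43 = 01000011 → 1-byte char #4 = 43.
Offset 9: leading byte 0xF2 = 11110010 → 4-byte char #5 = F2 A2 B7 98.
Offset 13: leading byte 0xF4 = 11110100 → 4-byte char #6 = F4 8E 90 9B.
Offset 17: leading byte 0xC4 = 11000100 → 2-byte char #7 = C4 A2.
Offset 19: leading byte 0xE2 = 11100010 → 3-byte char #8 = E2 98 AC.
Offset 22: leading byte 0xEF = 11101111 → 3-byte char #9 = EF A8 B9.
Offset 25: leading byte 0xEC = 11101100 → 3-byte char #10 = EC 83 8C.
Leading byte 0xEC = 11101100 matches 1110xxxx → 3-byte sequence.
Byte 1: 0xEC = 11101100, payload 1100 (4 bits).
Byte 2: 0x83 = 10000011 (10xxxxxx ✓), payload 000011.
Byte 3: 0x8C = 10001100 (10xxxxxx ✓), payload 001100.
Concatenate: 1100000011001100 = 0xC0CC (16 bits → U+C0CC).

U+C0CC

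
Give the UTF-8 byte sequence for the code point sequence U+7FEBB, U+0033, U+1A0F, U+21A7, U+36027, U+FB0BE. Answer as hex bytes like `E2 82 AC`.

U+7FEBB: 4-byte form → F1 BF BA BB.
U+0033: 1-byte form → 33.
U+1A0F: 3-byte form → E1 A8 8F.
U+21A7: 3-byte form → E2 86 A7.
U+36027: 4-byte form → F0 B6 80 A7.
U+FB0BE: 4-byte form → F3 BB 82 BE.
Concatenated (19 bytes): F1 BF BA BB 33 E1 A8 8F E2 86 A7 F0 B6 80 A7 F3 BB 82 BE.

F1 BF BA BB 33 E1 A8 8F E2 86 A7 F0 B6 80 A7 F3 BB 82 BE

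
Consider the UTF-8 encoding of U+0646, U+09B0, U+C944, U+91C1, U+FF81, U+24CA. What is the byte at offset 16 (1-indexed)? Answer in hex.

1-indexed offset 16 is 0-indexed offset 15.
U+0646 → 2-byte form D9 86 at offsets 0–1.
U+09B0 → 3-byte form E0 A6 B0 at offsets 2–4.
U+C944 → 3-byte form EC A5 84 at offsets 5–7.
U+91C1 → 3-byte form E9 87 81 at offsets 8–10.
U+FF81 → 3-byte form EF BE 81 at offsets 11–13.
U+24CA → 3-byte form E2 93 8A at offsets 14–16.
Offset 15 falls in char 6's range; it's byte 2 of E2 93 8A = 0x93.

0x93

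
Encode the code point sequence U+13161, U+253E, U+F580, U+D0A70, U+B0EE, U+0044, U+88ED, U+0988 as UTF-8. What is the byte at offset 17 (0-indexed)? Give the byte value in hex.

U+13161 → 4-byte form F0 93 85 A1 at offsets 0–3.
U+253E → 3-byte form E2 94 BE at offsets 4–6.
U+F580 → 3-byte form EF 96 80 at offsets 7–9.
U+D0A70 → 4-byte form F3 90 A9 B0 at offsets 10–13.
U+B0EE → 3-byte form EB 83 AE at offsets 14–16.
U+0044 → 1-byte form 44 at offsets 17–17.
Offset 17 falls in char 6's range; it's byte 1 of 44 = 0x44.

0x44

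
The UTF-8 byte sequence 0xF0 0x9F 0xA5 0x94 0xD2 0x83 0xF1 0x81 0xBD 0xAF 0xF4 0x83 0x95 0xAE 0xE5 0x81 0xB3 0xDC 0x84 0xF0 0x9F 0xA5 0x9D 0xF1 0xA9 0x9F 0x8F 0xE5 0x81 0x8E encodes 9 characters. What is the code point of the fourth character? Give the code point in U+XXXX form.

U+10356E

Offset 0: leading byte 0xF0 = 11110000 → 4-byte char #1 = F0 9F A5 94.
Offset 4: leading byte 0xD2 = 11010010 → 2-byte char #2 = D2 83.
Offset 6: leading byte 0xF1 = 11110001 → 4-byte char #3 = F1 81 BD AF.
Offset 10: leading byte 0xF4 = 11110100 → 4-byte char #4 = F4 83 95 AE.
Leading byte 0xF4 = 11110100 matches 11110xxx → 4-byte sequence.
Byte 1: 0xF4 = 11110100, payload 100 (3 bits).
Byte 2: 0x83 = 10000011 (10xxxxxx ✓), payload 000011.
Byte 3: 0x95 = 10010101 (10xxxxxx ✓), payload 010101.
Byte 4: 0xAE = 10101110 (10xxxxxx ✓), payload 101110.
Concatenate: 100000011010101101110 = 0x10356E (21 bits → U+10356E).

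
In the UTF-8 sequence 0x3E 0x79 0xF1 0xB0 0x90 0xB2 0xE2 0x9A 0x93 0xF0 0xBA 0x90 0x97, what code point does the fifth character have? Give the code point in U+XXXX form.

Offset 0: leading byte 0x3E = 00111110 → 1-byte char #1 = 3E.
Offset 1: leading byte 0x79 = 01111001 → 1-byte char #2 = 79.
Offset 2: leading byte 0xF1 = 11110001 → 4-byte char #3 = F1 B0 90 B2.
Offset 6: leading byte 0xE2 = 11100010 → 3-byte char #4 = E2 9A 93.
Offset 9: leading byte 0xF0 = 11110000 → 4-byte char #5 = F0 BA 90 97.
Leading byte 0xF0 = 11110000 matches 11110xxx → 4-byte sequence.
Byte 1: 0xF0 = 11110000, payload 000 (3 bits).
Byte 2: 0xBA = 10111010 (10xxxxxx ✓), payload 111010.
Byte 3: 0x90 = 10010000 (10xxxxxx ✓), payload 010000.
Byte 4: 0x97 = 10010111 (10xxxxxx ✓), payload 010111.
Concatenate: 000111010010000010111 = 0x3A417 (21 bits → U+3A417).

U+3A417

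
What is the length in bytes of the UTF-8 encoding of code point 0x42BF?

3

U+42BF = 0x42BF. UTF-8 uses 1 byte below 0x80, 2 below 0x800, 3 below 0x10000, 4 up to 0x10FFFF. 0x42BF is in U+0800–U+FFFF → 3 bytes.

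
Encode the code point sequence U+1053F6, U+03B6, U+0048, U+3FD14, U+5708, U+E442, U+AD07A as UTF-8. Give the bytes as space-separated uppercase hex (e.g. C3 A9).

U+1053F6: 4-byte form → F4 85 8F B6.
U+03B6: 2-byte form → CE B6.
U+0048: 1-byte form → 48.
U+3FD14: 4-byte form → F0 BF B4 94.
U+5708: 3-byte form → E5 9C 88.
U+E442: 3-byte form → EE 91 82.
U+AD07A: 4-byte form → F2 AD 81 BA.
Concatenated (21 bytes): F4 85 8F B6 CE B6 48 F0 BF B4 94 E5 9C 88 EE 91 82 F2 AD 81 BA.

F4 85 8F B6 CE B6 48 F0 BF B4 94 E5 9C 88 EE 91 82 F2 AD 81 BA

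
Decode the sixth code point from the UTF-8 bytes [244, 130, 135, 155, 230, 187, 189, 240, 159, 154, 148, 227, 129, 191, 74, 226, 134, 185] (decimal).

Offset 0: leading byte 0xF4 = 11110100 → 4-byte char #1 = F4 82 87 9B.
Offset 4: leading byte 0xE6 = 11100110 → 3-byte char #2 = E6 BB BD.
Offset 7: leading byte 0xF0 = 11110000 → 4-byte char #3 = F0 9F 9A 94.
Offset 11: leading byte 0xE3 = 11100011 → 3-byte char #4 = E3 81 BF.
Offset 14: leading byte 0x4A = 01001010 → 1-byte char #5 = 4A.
Offset 15: leading byte 0xE2 = 11100010 → 3-byte char #6 = E2 86 B9.
Leading byte 0xE2 = 11100010 matches 1110xxxx → 3-byte sequence.
Byte 1: 0xE2 = 11100010, payload 0010 (4 bits).
Byte 2: 0x86 = 10000110 (10xxxxxx ✓), payload 000110.
Byte 3: 0xB9 = 10111001 (10xxxxxx ✓), payload 111001.
Concatenate: 0010000110111001 = 0x21B9 (16 bits → U+21B9).

U+21B9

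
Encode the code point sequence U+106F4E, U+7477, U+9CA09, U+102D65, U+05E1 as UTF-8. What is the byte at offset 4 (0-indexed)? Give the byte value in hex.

U+106F4E → 4-byte form F4 86 BD 8E at offsets 0–3.
U+7477 → 3-byte form E7 91 B7 at offsets 4–6.
Offset 4 falls in char 2's range; it's byte 1 of E7 91 B7 = 0xE7.

0xE7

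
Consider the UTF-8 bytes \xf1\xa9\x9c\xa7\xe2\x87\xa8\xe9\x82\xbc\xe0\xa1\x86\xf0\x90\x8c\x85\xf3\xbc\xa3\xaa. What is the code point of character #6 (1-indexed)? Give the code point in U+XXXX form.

Offset 0: leading byte 0xF1 = 11110001 → 4-byte char #1 = F1 A9 9C A7.
Offset 4: leading byte 0xE2 = 11100010 → 3-byte char #2 = E2 87 A8.
Offset 7: leading byte 0xE9 = 11101001 → 3-byte char #3 = E9 82 BC.
Offset 10: leading byte 0xE0 = 11100000 → 3-byte char #4 = E0 A1 86.
Offset 13: leading byte 0xF0 = 11110000 → 4-byte char #5 = F0 90 8C 85.
Offset 17: leading byte 0xF3 = 11110011 → 4-byte char #6 = F3 BC A3 AA.
Leading byte 0xF3 = 11110011 matches 11110xxx → 4-byte sequence.
Byte 1: 0xF3 = 11110011, payload 011 (3 bits).
Byte 2: 0xBC = 10111100 (10xxxxxx ✓), payload 111100.
Byte 3: 0xA3 = 10100011 (10xxxxxx ✓), payload 100011.
Byte 4: 0xAA = 10101010 (10xxxxxx ✓), payload 101010.
Concatenate: 011111100100011101010 = 0xFC8EA (21 bits → U+FC8EA).

U+FC8EA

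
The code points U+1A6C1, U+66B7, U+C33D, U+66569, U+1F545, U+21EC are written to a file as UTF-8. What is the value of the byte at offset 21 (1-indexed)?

0xAC

1-indexed offset 21 is 0-indexed offset 20.
U+1A6C1 → 4-byte form F0 9A 9B 81 at offsets 0–3.
U+66B7 → 3-byte form E6 9A B7 at offsets 4–6.
U+C33D → 3-byte form EC 8C BD at offsets 7–9.
U+66569 → 4-byte form F1 A6 95 A9 at offsets 10–13.
U+1F545 → 4-byte form F0 9F 95 85 at offsets 14–17.
U+21EC → 3-byte form E2 87 AC at offsets 18–20.
Offset 20 falls in char 6's range; it's byte 3 of E2 87 AC = 0xAC.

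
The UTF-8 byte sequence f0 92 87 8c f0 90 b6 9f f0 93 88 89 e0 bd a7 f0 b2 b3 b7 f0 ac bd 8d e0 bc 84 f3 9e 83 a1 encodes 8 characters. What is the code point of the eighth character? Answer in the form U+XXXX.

U+DE0E1

Offset 0: leading byte 0xF0 = 11110000 → 4-byte char #1 = F0 92 87 8C.
Offset 4: leading byte 0xF0 = 11110000 → 4-byte char #2 = F0 90 B6 9F.
Offset 8: leading byte 0xF0 = 11110000 → 4-byte char #3 = F0 93 88 89.
Offset 12: leading byte 0xE0 = 11100000 → 3-byte char #4 = E0 BD A7.
Offset 15: leading byte 0xF0 = 11110000 → 4-byte char #5 = F0 B2 B3 B7.
Offset 19: leading byte 0xF0 = 11110000 → 4-byte char #6 = F0 AC BD 8D.
Offset 23: leading byte 0xE0 = 11100000 → 3-byte char #7 = E0 BC 84.
Offset 26: leading byte 0xF3 = 11110011 → 4-byte char #8 = F3 9E 83 A1.
Leading byte 0xF3 = 11110011 matches 11110xxx → 4-byte sequence.
Byte 1: 0xF3 = 11110011, payload 011 (3 bits).
Byte 2: 0x9E = 10011110 (10xxxxxx ✓), payload 011110.
Byte 3: 0x83 = 10000011 (10xxxxxx ✓), payload 000011.
Byte 4: 0xA1 = 10100001 (10xxxxxx ✓), payload 100001.
Concatenate: 011011110000011100001 = 0xDE0E1 (21 bits → U+DE0E1).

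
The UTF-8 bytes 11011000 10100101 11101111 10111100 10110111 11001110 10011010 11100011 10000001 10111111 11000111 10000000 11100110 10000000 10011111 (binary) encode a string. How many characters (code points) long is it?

Byte at offset 0: 0xD8 = 11011000 → 2-byte char (#1). Advance 2.
Byte at offset 2: 0xEF = 11101111 → 3-byte char (#2). Advance 3.
Byte at offset 5: 0xCE = 11001110 → 2-byte char (#3). Advance 2.
Byte at offset 7: 0xE3 = 11100011 → 3-byte char (#4). Advance 3.
Byte at offset 10: 0xC7 = 11000111 → 2-byte char (#5). Advance 2.
Byte at offset 12: 0xE6 = 11100110 → 3-byte char (#6). Advance 3.
Reached end at offset 15 after 6 code points.

6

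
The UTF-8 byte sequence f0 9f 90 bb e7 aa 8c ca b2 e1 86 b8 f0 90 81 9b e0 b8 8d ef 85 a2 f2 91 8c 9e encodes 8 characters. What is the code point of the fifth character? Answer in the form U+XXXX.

Offset 0: leading byte 0xF0 = 11110000 → 4-byte char #1 = F0 9F 90 BB.
Offset 4: leading byte 0xE7 = 11100111 → 3-byte char #2 = E7 AA 8C.
Offset 7: leading byte 0xCA = 11001010 → 2-byte char #3 = CA B2.
Offset 9: leading byte 0xE1 = 11100001 → 3-byte char #4 = E1 86 B8.
Offset 12: leading byte 0xF0 = 11110000 → 4-byte char #5 = F0 90 81 9B.
Leading byte 0xF0 = 11110000 matches 11110xxx → 4-byte sequence.
Byte 1: 0xF0 = 11110000, payload 000 (3 bits).
Byte 2: 0x90 = 10010000 (10xxxxxx ✓), payload 010000.
Byte 3: 0x81 = 10000001 (10xxxxxx ✓), payload 000001.
Byte 4: 0x9B = 10011011 (10xxxxxx ✓), payload 011011.
Concatenate: 000010000000001011011 = 0x1005B (21 bits → U+1005B).

U+1005B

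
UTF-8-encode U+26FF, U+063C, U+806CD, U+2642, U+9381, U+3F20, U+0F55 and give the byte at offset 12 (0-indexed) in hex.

0xE9

U+26FF → 3-byte form E2 9B BF at offsets 0–2.
U+063C → 2-byte form D8 BC at offsets 3–4.
U+806CD → 4-byte form F2 80 9B 8D at offsets 5–8.
U+2642 → 3-byte form E2 99 82 at offsets 9–11.
U+9381 → 3-byte form E9 8E 81 at offsets 12–14.
Offset 12 falls in char 5's range; it's byte 1 of E9 8E 81 = 0xE9.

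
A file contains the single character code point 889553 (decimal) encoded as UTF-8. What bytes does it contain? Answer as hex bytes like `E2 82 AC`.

U+D92D1 = 0xD92D1 = 889553 decimal. In range U+10000–U+10FFFF → 4-byte form: 11110xxx 10xxxxxx 10xxxxxx 10xxxxxx.
Binary (21 bits): 011011001001011010001.
Split 3+6+6+6: 011 | 011001 | 001011 | 010001.
Byte 1: 11110011 = 0xF3.
Byte 2: 10011001 = 0x99.
Byte 3: 10001011 = 0x8B.
Byte 4: 10010001 = 0x91.

F3 99 8B 91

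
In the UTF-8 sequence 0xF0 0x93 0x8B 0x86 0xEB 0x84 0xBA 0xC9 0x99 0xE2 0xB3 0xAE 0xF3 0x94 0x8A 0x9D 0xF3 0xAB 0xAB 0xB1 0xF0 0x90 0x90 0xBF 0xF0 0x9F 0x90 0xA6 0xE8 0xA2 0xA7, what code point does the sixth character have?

U+EBAF1

Offset 0: leading byte 0xF0 = 11110000 → 4-byte char #1 = F0 93 8B 86.
Offset 4: leading byte 0xEB = 11101011 → 3-byte char #2 = EB 84 BA.
Offset 7: leading byte 0xC9 = 11001001 → 2-byte char #3 = C9 99.
Offset 9: leading byte 0xE2 = 11100010 → 3-byte char #4 = E2 B3 AE.
Offset 12: leading byte 0xF3 = 11110011 → 4-byte char #5 = F3 94 8A 9D.
Offset 16: leading byte 0xF3 = 11110011 → 4-byte char #6 = F3 AB AB B1.
Leading byte 0xF3 = 11110011 matches 11110xxx → 4-byte sequence.
Byte 1: 0xF3 = 11110011, payload 011 (3 bits).
Byte 2: 0xAB = 10101011 (10xxxxxx ✓), payload 101011.
Byte 3: 0xAB = 10101011 (10xxxxxx ✓), payload 101011.
Byte 4: 0xB1 = 10110001 (10xxxxxx ✓), payload 110001.
Concatenate: 011101011101011110001 = 0xEBAF1 (21 bits → U+EBAF1).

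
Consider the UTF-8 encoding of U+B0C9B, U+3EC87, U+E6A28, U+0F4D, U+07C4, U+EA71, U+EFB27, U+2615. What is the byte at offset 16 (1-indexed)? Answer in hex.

1-indexed offset 16 is 0-indexed offset 15.
U+B0C9B → 4-byte form F2 B0 B2 9B at offsets 0–3.
U+3EC87 → 4-byte form F0 BE B2 87 at offsets 4–7.
U+E6A28 → 4-byte form F3 A6 A8 A8 at offsets 8–11.
U+0F4D → 3-byte form E0 BD 8D at offsets 12–14.
U+07C4 → 2-byte form DF 84 at offsets 15–16.
Offset 15 falls in char 5's range; it's byte 1 of DF 84 = 0xDF.

0xDF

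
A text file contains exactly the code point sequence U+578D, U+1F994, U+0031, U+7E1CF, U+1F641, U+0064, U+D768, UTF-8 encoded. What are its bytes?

E5 9E 8D F0 9F A6 94 31 F1 BE 87 8F F0 9F 99 81 64 ED 9D A8

U+578D: 3-byte form → E5 9E 8D.
U+1F994: 4-byte form → F0 9F A6 94.
U+0031: 1-byte form → 31.
U+7E1CF: 4-byte form → F1 BE 87 8F.
U+1F641: 4-byte form → F0 9F 99 81.
U+0064: 1-byte form → 64.
U+D768: 3-byte form → ED 9D A8.
Concatenated (20 bytes): E5 9E 8D F0 9F A6 94 31 F1 BE 87 8F F0 9F 99 81 64 ED 9D A8.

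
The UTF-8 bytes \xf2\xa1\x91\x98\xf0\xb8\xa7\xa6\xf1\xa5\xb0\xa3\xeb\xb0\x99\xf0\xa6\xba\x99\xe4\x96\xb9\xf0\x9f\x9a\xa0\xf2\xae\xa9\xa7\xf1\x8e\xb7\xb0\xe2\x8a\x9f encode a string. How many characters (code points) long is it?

Byte at offset 0: 0xF2 = 11110010 → 4-byte char (#1). Advance 4.
Byte at offset 4: 0xF0 = 11110000 → 4-byte char (#2). Advance 4.
Byte at offset 8: 0xF1 = 11110001 → 4-byte char (#3). Advance 4.
Byte at offset 12: 0xEB = 11101011 → 3-byte char (#4). Advance 3.
Byte at offset 15: 0xF0 = 11110000 → 4-byte char (#5). Advance 4.
Byte at offset 19: 0xE4 = 11100100 → 3-byte char (#6). Advance 3.
Byte at offset 22: 0xF0 = 11110000 → 4-byte char (#7). Advance 4.
Byte at offset 26: 0xF2 = 11110010 → 4-byte char (#8). Advance 4.
Byte at offset 30: 0xF1 = 11110001 → 4-byte char (#9). Advance 4.
Byte at offset 34: 0xE2 = 11100010 → 3-byte char (#10). Advance 3.
Reached end at offset 37 after 10 code points.

10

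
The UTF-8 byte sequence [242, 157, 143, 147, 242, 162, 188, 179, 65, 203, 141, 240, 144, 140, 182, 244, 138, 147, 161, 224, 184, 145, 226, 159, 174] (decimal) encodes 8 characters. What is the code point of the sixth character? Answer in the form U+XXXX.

Offset 0: leading byte 0xF2 = 11110010 → 4-byte char #1 = F2 9D 8F 93.
Offset 4: leading byte 0xF2 = 11110010 → 4-byte char #2 = F2 A2 BC B3.
Offset 8: leading byte 0x41 = 01000001 → 1-byte char #3 = 41.
Offset 9: leading byte 0xCB = 11001011 → 2-byte char #4 = CB 8D.
Offset 11: leading byte 0xF0 = 11110000 → 4-byte char #5 = F0 90 8C B6.
Offset 15: leading byte 0xF4 = 11110100 → 4-byte char #6 = F4 8A 93 A1.
Leading byte 0xF4 = 11110100 matches 11110xxx → 4-byte sequence.
Byte 1: 0xF4 = 11110100, payload 100 (3 bits).
Byte 2: 0x8A = 10001010 (10xxxxxx ✓), payload 001010.
Byte 3: 0x93 = 10010011 (10xxxxxx ✓), payload 010011.
Byte 4: 0xA1 = 10100001 (10xxxxxx ✓), payload 100001.
Concatenate: 100001010010011100001 = 0x10A4E1 (21 bits → U+10A4E1).

U+10A4E1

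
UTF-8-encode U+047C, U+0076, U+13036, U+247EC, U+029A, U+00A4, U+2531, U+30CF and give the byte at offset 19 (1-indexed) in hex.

0xE3

1-indexed offset 19 is 0-indexed offset 18.
U+047C → 2-byte form D1 BC at offsets 0–1.
U+0076 → 1-byte form 76 at offsets 2–2.
U+13036 → 4-byte form F0 93 80 B6 at offsets 3–6.
U+247EC → 4-byte form F0 A4 9F AC at offsets 7–10.
U+029A → 2-byte form CA 9A at offsets 11–12.
U+00A4 → 2-byte form C2 A4 at offsets 13–14.
U+2531 → 3-byte form E2 94 B1 at offsets 15–17.
U+30CF → 3-byte form E3 83 8F at offsets 18–20.
Offset 18 falls in char 8's range; it's byte 1 of E3 83 8F = 0xE3.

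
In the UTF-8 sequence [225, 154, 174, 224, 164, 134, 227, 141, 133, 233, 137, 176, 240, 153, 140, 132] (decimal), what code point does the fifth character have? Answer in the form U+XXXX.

Offset 0: leading byte 0xE1 = 11100001 → 3-byte char #1 = E1 9A AE.
Offset 3: leading byte 0xE0 = 11100000 → 3-byte char #2 = E0 A4 86.
Offset 6: leading byte 0xE3 = 11100011 → 3-byte char #3 = E3 8D 85.
Offset 9: leading byte 0xE9 = 11101001 → 3-byte char #4 = E9 89 B0.
Offset 12: leading byte 0xF0 = 11110000 → 4-byte char #5 = F0 99 8C 84.
Leading byte 0xF0 = 11110000 matches 11110xxx → 4-byte sequence.
Byte 1: 0xF0 = 11110000, payload 000 (3 bits).
Byte 2: 0x99 = 10011001 (10xxxxxx ✓), payload 011001.
Byte 3: 0x8C = 10001100 (10xxxxxx ✓), payload 001100.
Byte 4: 0x84 = 10000100 (10xxxxxx ✓), payload 000100.
Concatenate: 000011001001100000100 = 0x19304 (21 bits → U+19304).

U+19304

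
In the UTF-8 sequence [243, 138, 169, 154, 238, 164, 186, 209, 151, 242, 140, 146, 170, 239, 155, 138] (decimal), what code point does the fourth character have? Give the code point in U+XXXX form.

Offset 0: leading byte 0xF3 = 11110011 → 4-byte char #1 = F3 8A A9 9A.
Offset 4: leading byte 0xEE = 11101110 → 3-byte char #2 = EE A4 BA.
Offset 7: leading byte 0xD1 = 11010001 → 2-byte char #3 = D1 97.
Offset 9: leading byte 0xF2 = 11110010 → 4-byte char #4 = F2 8C 92 AA.
Leading byte 0xF2 = 11110010 matches 11110xxx → 4-byte sequence.
Byte 1: 0xF2 = 11110010, payload 010 (3 bits).
Byte 2: 0x8C = 10001100 (10xxxxxx ✓), payload 001100.
Byte 3: 0x92 = 10010010 (10xxxxxx ✓), payload 010010.
Byte 4: 0xAA = 10101010 (10xxxxxx ✓), payload 101010.
Concatenate: 010001100010010101010 = 0x8C4AA (21 bits → U+8C4AA).

U+8C4AA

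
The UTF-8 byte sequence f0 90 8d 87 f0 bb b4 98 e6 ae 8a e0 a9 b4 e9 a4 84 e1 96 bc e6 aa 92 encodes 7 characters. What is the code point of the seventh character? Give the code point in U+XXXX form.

U+6A92

Offset 0: leading byte 0xF0 = 11110000 → 4-byte char #1 = F0 90 8D 87.
Offset 4: leading byte 0xF0 = 11110000 → 4-byte char #2 = F0 BB B4 98.
Offset 8: leading byte 0xE6 = 11100110 → 3-byte char #3 = E6 AE 8A.
Offset 11: leading byte 0xE0 = 11100000 → 3-byte char #4 = E0 A9 B4.
Offset 14: leading byte 0xE9 = 11101001 → 3-byte char #5 = E9 A4 84.
Offset 17: leading byte 0xE1 = 11100001 → 3-byte char #6 = E1 96 BC.
Offset 20: leading byte 0xE6 = 11100110 → 3-byte char #7 = E6 AA 92.
Leading byte 0xE6 = 11100110 matches 1110xxxx → 3-byte sequence.
Byte 1: 0xE6 = 11100110, payload 0110 (4 bits).
Byte 2: 0xAA = 10101010 (10xxxxxx ✓), payload 101010.
Byte 3: 0x92 = 10010010 (10xxxxxx ✓), payload 010010.
Concatenate: 0110101010010010 = 0x6A92 (16 bits → U+6A92).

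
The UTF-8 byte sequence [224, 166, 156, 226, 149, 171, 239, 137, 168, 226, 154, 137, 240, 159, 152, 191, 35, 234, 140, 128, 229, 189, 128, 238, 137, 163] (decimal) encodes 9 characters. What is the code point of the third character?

Offset 0: leading byte 0xE0 = 11100000 → 3-byte char #1 = E0 A6 9C.
Offset 3: leading byte 0xE2 = 11100010 → 3-byte char #2 = E2 95 AB.
Offset 6: leading byte 0xEF = 11101111 → 3-byte char #3 = EF 89 A8.
Leading byte 0xEF = 11101111 matches 1110xxxx → 3-byte sequence.
Byte 1: 0xEF = 11101111, payload 1111 (4 bits).
Byte 2: 0x89 = 10001001 (10xxxxxx ✓), payload 001001.
Byte 3: 0xA8 = 10101000 (10xxxxxx ✓), payload 101000.
Concatenate: 1111001001101000 = 0xF268 (16 bits → U+F268).

U+F268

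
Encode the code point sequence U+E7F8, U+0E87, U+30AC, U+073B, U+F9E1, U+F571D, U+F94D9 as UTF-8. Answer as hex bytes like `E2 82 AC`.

U+E7F8: 3-byte form → EE 9F B8.
U+0E87: 3-byte form → E0 BA 87.
U+30AC: 3-byte form → E3 82 AC.
U+073B: 2-byte form → DC BB.
U+F9E1: 3-byte form → EF A7 A1.
U+F571D: 4-byte form → F3 B5 9C 9D.
U+F94D9: 4-byte form → F3 B9 93 99.
Concatenated (22 bytes): EE 9F B8 E0 BA 87 E3 82 AC DC BB EF A7 A1 F3 B5 9C 9D F3 B9 93 99.

EE 9F B8 E0 BA 87 E3 82 AC DC BB EF A7 A1 F3 B5 9C 9D F3 B9 93 99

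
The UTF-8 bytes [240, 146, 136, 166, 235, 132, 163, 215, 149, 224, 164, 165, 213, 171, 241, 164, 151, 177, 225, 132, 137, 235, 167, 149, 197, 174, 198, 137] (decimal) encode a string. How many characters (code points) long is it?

Byte at offset 0: 0xF0 = 11110000 → 4-byte char (#1). Advance 4.
Byte at offset 4: 0xEB = 11101011 → 3-byte char (#2). Advance 3.
Byte at offset 7: 0xD7 = 11010111 → 2-byte char (#3). Advance 2.
Byte at offset 9: 0xE0 = 11100000 → 3-byte char (#4). Advance 3.
Byte at offset 12: 0xD5 = 11010101 → 2-byte char (#5). Advance 2.
Byte at offset 14: 0xF1 = 11110001 → 4-byte char (#6). Advance 4.
Byte at offset 18: 0xE1 = 11100001 → 3-byte char (#7). Advance 3.
Byte at offset 21: 0xEB = 11101011 → 3-byte char (#8). Advance 3.
Byte at offset 24: 0xC5 = 11000101 → 2-byte char (#9). Advance 2.
Byte at offset 26: 0xC6 = 11000110 → 2-byte char (#10). Advance 2.
Reached end at offset 28 after 10 code points.

10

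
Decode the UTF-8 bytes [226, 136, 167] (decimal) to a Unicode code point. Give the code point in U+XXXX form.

U+2227

Leading byte 0xE2 = 11100010 matches 1110xxxx → 3-byte sequence.
Byte 1: 0xE2 = 11100010, payload 0010 (4 bits).
Byte 2: 0x88 = 10001000 (10xxxxxx ✓), payload 001000.
Byte 3: 0xA7 = 10100111 (10xxxxxx ✓), payload 100111.
Concatenate: 0010001000100111 = 0x2227 (16 bits → U+2227).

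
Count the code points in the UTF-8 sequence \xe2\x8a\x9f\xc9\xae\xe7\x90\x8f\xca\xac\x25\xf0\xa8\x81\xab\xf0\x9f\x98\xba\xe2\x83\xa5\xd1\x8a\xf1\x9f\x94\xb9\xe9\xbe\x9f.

Byte at offset 0: 0xE2 = 11100010 → 3-byte char (#1). Advance 3.
Byte at offset 3: 0xC9 = 11001001 → 2-byte char (#2). Advance 2.
Byte at offset 5: 0xE7 = 11100111 → 3-byte char (#3). Advance 3.
Byte at offset 8: 0xCA = 11001010 → 2-byte char (#4). Advance 2.
Byte at offset 10: 0x25 = 00100101 → 1-byte char (#5). Advance 1.
Byte at offset 11: 0xF0 = 11110000 → 4-byte char (#6). Advance 4.
Byte at offset 15: 0xF0 = 11110000 → 4-byte char (#7). Advance 4.
Byte at offset 19: 0xE2 = 11100010 → 3-byte char (#8). Advance 3.
Byte at offset 22: 0xD1 = 11010001 → 2-byte char (#9). Advance 2.
Byte at offset 24: 0xF1 = 11110001 → 4-byte char (#10). Advance 4.
Byte at offset 28: 0xE9 = 11101001 → 3-byte char (#11). Advance 3.
Reached end at offset 31 after 11 code points.

11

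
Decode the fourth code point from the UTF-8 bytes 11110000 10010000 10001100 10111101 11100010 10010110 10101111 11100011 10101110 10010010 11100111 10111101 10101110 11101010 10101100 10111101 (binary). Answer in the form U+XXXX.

U+7F6E

Offset 0: leading byte 0xF0 = 11110000 → 4-byte char #1 = F0 90 8C BD.
Offset 4: leading byte 0xE2 = 11100010 → 3-byte char #2 = E2 96 AF.
Offset 7: leading byte 0xE3 = 11100011 → 3-byte char #3 = E3 AE 92.
Offset 10: leading byte 0xE7 = 11100111 → 3-byte char #4 = E7 BD AE.
Leading byte 0xE7 = 11100111 matches 1110xxxx → 3-byte sequence.
Byte 1: 0xE7 = 11100111, payload 0111 (4 bits).
Byte 2: 0xBD = 10111101 (10xxxxxx ✓), payload 111101.
Byte 3: 0xAE = 10101110 (10xxxxxx ✓), payload 101110.
Concatenate: 0111111101101110 = 0x7F6E (16 bits → U+7F6E).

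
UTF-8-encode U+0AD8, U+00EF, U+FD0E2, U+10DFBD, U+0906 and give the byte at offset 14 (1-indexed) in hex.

1-indexed offset 14 is 0-indexed offset 13.
U+0AD8 → 3-byte form E0 AB 98 at offsets 0–2.
U+00EF → 2-byte form C3 AF at offsets 3–4.
U+FD0E2 → 4-byte form F3 BD 83 A2 at offsets 5–8.
U+10DFBD → 4-byte form F4 8D BE BD at offsets 9–12.
U+0906 → 3-byte form E0 A4 86 at offsets 13–15.
Offset 13 falls in char 5's range; it's byte 1 of E0 A4 86 = 0xE0.

0xE0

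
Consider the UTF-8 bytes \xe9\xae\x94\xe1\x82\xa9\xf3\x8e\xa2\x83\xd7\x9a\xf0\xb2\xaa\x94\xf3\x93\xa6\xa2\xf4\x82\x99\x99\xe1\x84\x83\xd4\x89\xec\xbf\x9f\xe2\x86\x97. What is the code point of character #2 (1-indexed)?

U+10A9

Offset 0: leading byte 0xE9 = 11101001 → 3-byte char #1 = E9 AE 94.
Offset 3: leading byte 0xE1 = 11100001 → 3-byte char #2 = E1 82 A9.
Leading byte 0xE1 = 11100001 matches 1110xxxx → 3-byte sequence.
Byte 1: 0xE1 = 11100001, payload 0001 (4 bits).
Byte 2: 0x82 = 10000010 (10xxxxxx ✓), payload 000010.
Byte 3: 0xA9 = 10101001 (10xxxxxx ✓), payload 101001.
Concatenate: 0001000010101001 = 0x10A9 (16 bits → U+10A9).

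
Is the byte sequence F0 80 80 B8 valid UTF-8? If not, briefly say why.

Leading byte 0xF0 = 11110000 → 4-byte form.
Continuation bytes all match 10xxxxxx. Payload decodes to 0x38.
But 0x38 < 0x10000, the minimum for a 4-byte sequence — this is an overlong encoding.

invalid (overlong encoding)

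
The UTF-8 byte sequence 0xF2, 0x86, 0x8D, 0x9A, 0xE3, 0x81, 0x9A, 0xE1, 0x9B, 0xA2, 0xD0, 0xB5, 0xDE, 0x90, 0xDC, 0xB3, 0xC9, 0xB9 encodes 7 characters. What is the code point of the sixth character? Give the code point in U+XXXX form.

Offset 0: leading byte 0xF2 = 11110010 → 4-byte char #1 = F2 86 8D 9A.
Offset 4: leading byte 0xE3 = 11100011 → 3-byte char #2 = E3 81 9A.
Offset 7: leading byte 0xE1 = 11100001 → 3-byte char #3 = E1 9B A2.
Offset 10: leading byte 0xD0 = 11010000 → 2-byte char #4 = D0 B5.
Offset 12: leading byte 0xDE = 11011110 → 2-byte char #5 = DE 90.
Offset 14: leading byte 0xDC = 11011100 → 2-byte char #6 = DC B3.
Leading byte 0xDC = 11011100 matches 110xxxxx → 2-byte sequence.
Byte 1: 0xDC = 11011100, payload 11100 (5 bits).
Byte 2: 0xB3 = 10110011 (10xxxxxx ✓), payload 110011.
Concatenate: 11100110011 = 0x733 (11 bits → U+0733).

U+0733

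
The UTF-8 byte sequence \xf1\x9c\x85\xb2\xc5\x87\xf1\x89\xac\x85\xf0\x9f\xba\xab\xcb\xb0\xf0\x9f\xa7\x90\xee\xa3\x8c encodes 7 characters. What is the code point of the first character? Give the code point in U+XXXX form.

U+5C172

Offset 0: leading byte 0xF1 = 11110001 → 4-byte char #1 = F1 9C 85 B2.
Leading byte 0xF1 = 11110001 matches 11110xxx → 4-byte sequence.
Byte 1: 0xF1 = 11110001, payload 001 (3 bits).
Byte 2: 0x9C = 10011100 (10xxxxxx ✓), payload 011100.
Byte 3: 0x85 = 10000101 (10xxxxxx ✓), payload 000101.
Byte 4: 0xB2 = 10110010 (10xxxxxx ✓), payload 110010.
Concatenate: 001011100000101110010 = 0x5C172 (21 bits → U+5C172).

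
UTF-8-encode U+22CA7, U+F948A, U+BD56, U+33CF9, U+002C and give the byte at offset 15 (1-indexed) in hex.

0xB9

1-indexed offset 15 is 0-indexed offset 14.
U+22CA7 → 4-byte form F0 A2 B2 A7 at offsets 0–3.
U+F948A → 4-byte form F3 B9 92 8A at offsets 4–7.
U+BD56 → 3-byte form EB B5 96 at offsets 8–10.
U+33CF9 → 4-byte form F0 B3 B3 B9 at offsets 11–14.
Offset 14 falls in char 4's range; it's byte 4 of F0 B3 B3 B9 = 0xB9.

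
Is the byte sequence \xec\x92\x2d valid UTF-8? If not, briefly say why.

invalid (non-continuation byte where continuation expected)

Leading byte 0xEC = 11101100 → 3-byte form.
Byte 3 is 0x2D = 00101101, which is not 10xxxxxx — expected a continuation byte.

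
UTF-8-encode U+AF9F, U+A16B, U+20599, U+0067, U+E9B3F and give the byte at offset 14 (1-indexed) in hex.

1-indexed offset 14 is 0-indexed offset 13.
U+AF9F → 3-byte form EA BE 9F at offsets 0–2.
U+A16B → 3-byte form EA 85 AB at offsets 3–5.
U+20599 → 4-byte form F0 A0 96 99 at offsets 6–9.
U+0067 → 1-byte form 67 at offsets 10–10.
U+E9B3F → 4-byte form F3 A9 AC BF at offsets 11–14.
Offset 13 falls in char 5's range; it's byte 3 of F3 A9 AC BF = 0xAC.

0xAC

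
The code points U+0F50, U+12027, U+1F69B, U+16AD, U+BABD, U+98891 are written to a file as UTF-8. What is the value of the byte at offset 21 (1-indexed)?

0x91

1-indexed offset 21 is 0-indexed offset 20.
U+0F50 → 3-byte form E0 BD 90 at offsets 0–2.
U+12027 → 4-byte form F0 92 80 A7 at offsets 3–6.
U+1F69B → 4-byte form F0 9F 9A 9B at offsets 7–10.
U+16AD → 3-byte form E1 9A AD at offsets 11–13.
U+BABD → 3-byte form EB AA BD at offsets 14–16.
U+98891 → 4-byte form F2 98 A2 91 at offsets 17–20.
Offset 20 falls in char 6's range; it's byte 4 of F2 98 A2 91 = 0x91.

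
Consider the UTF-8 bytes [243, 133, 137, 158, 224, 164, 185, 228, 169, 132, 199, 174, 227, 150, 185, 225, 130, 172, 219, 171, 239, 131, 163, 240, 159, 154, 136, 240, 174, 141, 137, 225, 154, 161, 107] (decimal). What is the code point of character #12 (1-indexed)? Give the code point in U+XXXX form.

U+006B

Offset 0: leading byte 0xF3 = 11110011 → 4-byte char #1 = F3 85 89 9E.
Offset 4: leading byte 0xE0 = 11100000 → 3-byte char #2 = E0 A4 B9.
Offset 7: leading byte 0xE4 = 11100100 → 3-byte char #3 = E4 A9 84.
Offset 10: leading byte 0xC7 = 11000111 → 2-byte char #4 = C7 AE.
Offset 12: leading byte 0xE3 = 11100011 → 3-byte char #5 = E3 96 B9.
Offset 15: leading byte 0xE1 = 11100001 → 3-byte char #6 = E1 82 AC.
Offset 18: leading byte 0xDB = 11011011 → 2-byte char #7 = DB AB.
Offset 20: leading byte 0xEF = 11101111 → 3-byte char #8 = EF 83 A3.
Offset 23: leading byte 0xF0 = 11110000 → 4-byte char #9 = F0 9F 9A 88.
Offset 27: leading byte 0xF0 = 11110000 → 4-byte char #10 = F0 AE 8D 89.
Offset 31: leading byte 0xE1 = 11100001 → 3-byte char #11 = E1 9A A1.
Offset 34: leading byte 0x6B = 01101011 → 1-byte char #12 = 6B.
Leading byte 0x6B = 01101011 matches 0xxxxxxx → 1-byte sequence.
Byte 1: 0x6B = 01101011, payload 1101011 (7 bits).
Concatenate: 1101011 = 0x6B (7 bits → U+006B).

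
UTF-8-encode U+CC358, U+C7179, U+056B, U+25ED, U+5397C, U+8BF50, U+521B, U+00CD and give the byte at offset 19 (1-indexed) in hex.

1-indexed offset 19 is 0-indexed offset 18.
U+CC358 → 4-byte form F3 8C 8D 98 at offsets 0–3.
U+C7179 → 4-byte form F3 87 85 B9 at offsets 4–7.
U+056B → 2-byte form D5 AB at offsets 8–9.
U+25ED → 3-byte form E2 97 AD at offsets 10–12.
U+5397C → 4-byte form F1 93 A5 BC at offsets 13–16.
U+8BF50 → 4-byte form F2 8B BD 90 at offsets 17–20.
Offset 18 falls in char 6's range; it's byte 2 of F2 8B BD 90 = 0x8B.

0x8B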